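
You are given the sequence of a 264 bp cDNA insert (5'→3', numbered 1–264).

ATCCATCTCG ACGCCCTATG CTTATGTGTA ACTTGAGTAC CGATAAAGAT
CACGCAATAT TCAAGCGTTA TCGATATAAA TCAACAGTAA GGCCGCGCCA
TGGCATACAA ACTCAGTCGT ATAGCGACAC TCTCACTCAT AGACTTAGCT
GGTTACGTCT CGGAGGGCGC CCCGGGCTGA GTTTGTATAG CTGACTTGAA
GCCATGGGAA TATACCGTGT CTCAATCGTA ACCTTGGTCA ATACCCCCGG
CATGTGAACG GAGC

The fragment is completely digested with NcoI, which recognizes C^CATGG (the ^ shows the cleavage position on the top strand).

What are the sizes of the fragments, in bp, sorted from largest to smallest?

NcoI sites (CCATGG) start at positions 98, 202.
NcoI cuts after the first base of each site, so after positions 98, 202.
Linear molecule, 2 cuts → 3 fragments:
  1–98 → 98 bp
  99–202 → 104 bp
  203–264 → 62 bp
Sorted largest to smallest: 104, 98, 62 bp.

104, 98, 62 bp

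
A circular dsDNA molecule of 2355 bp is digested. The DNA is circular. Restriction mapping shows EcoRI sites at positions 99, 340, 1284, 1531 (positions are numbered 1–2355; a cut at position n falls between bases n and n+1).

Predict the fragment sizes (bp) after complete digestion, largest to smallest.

Circular molecule, 4 cuts → 4 fragments:
  340 − 99 = 241 bp
  1284 − 340 = 944 bp
  1531 − 1284 = 247 bp
  wrap: 2355 − 1531 + 99 = 923 bp
Sorted largest to smallest: 944, 923, 247, 241 bp.

944, 923, 247, 241 bp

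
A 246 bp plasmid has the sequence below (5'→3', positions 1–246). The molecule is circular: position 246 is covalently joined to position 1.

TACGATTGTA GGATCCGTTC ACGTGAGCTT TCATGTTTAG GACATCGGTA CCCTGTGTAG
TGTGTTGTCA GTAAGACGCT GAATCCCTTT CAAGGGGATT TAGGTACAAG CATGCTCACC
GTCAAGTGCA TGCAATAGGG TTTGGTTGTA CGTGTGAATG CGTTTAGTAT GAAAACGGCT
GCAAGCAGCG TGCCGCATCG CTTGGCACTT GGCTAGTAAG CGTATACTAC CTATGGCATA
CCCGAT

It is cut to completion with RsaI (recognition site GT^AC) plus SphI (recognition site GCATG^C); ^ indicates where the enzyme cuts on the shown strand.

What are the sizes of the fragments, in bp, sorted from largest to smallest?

146, 56, 18, 17, 9 bp

RsaI sites (GTAC) start at positions 48, 104, 148.
RsaI cuts after base 2 of each site, so after positions 49, 105, 149.
SphI sites (GCATGC) start at positions 110, 128.
SphI cuts after base 5 of each site (before the last base), so after positions 114, 132.
Combined cut positions: 49, 105, 114, 132, 149.
Circular molecule, 5 cuts → 5 fragments:
  50–105 → 56 bp
  106–114 → 9 bp
  115–132 → 18 bp
  133–149 → 17 bp
  150–246 then 1–49 → 97 + 49 = 146 bp
Sorted largest to smallest: 146, 56, 18, 17, 9 bp.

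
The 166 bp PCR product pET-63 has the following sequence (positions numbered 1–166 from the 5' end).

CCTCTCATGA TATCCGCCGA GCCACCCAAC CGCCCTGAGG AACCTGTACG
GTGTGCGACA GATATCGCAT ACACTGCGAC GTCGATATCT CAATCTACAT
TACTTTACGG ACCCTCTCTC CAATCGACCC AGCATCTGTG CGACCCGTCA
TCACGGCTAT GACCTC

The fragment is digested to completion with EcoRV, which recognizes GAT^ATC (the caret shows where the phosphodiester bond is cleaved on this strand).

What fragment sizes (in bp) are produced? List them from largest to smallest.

80, 52, 23, 11 bp

EcoRV sites (GATATC) start at positions 9, 61, 84.
EcoRV cuts after base 3 of each site, so after positions 11, 63, 86.
Linear molecule, 3 cuts → 4 fragments:
  1–11 → 11 bp
  12–63 → 52 bp
  64–86 → 23 bp
  87–166 → 80 bp
Sorted largest to smallest: 80, 52, 23, 11 bp.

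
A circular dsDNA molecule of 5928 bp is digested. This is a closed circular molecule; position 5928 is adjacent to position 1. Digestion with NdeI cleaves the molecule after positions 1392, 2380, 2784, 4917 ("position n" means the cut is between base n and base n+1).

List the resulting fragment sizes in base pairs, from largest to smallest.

Circular molecule, 4 cuts → 4 fragments:
  2380 − 1392 = 988 bp
  2784 − 2380 = 404 bp
  4917 − 2784 = 2133 bp
  wrap: 5928 − 4917 + 1392 = 2403 bp
Sorted largest to smallest: 2403, 2133, 988, 404 bp.

2403, 2133, 988, 404 bp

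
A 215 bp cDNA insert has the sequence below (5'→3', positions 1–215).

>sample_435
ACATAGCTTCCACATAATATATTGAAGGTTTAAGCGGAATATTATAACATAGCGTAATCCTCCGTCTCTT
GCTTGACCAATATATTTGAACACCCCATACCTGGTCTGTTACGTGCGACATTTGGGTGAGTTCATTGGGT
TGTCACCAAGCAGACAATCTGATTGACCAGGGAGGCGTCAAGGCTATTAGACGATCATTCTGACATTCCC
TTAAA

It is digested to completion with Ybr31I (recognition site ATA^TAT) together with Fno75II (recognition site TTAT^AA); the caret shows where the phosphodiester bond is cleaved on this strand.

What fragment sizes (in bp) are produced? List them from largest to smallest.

Ybr31I sites (ATATAT) start at positions 17, 80.
Ybr31I cuts after base 3 of each site, so after positions 19, 82.
The Fno75II site (TTATAA) starts at position 42.
Fno75II cuts after base 4 of each site, so after position 45.
Combined cut positions: 19, 45, 82.
Linear molecule, 3 cuts → 4 fragments:
  1–19 → 19 bp
  20–45 → 26 bp
  46–82 → 37 bp
  83–215 → 133 bp
Sorted largest to smallest: 133, 37, 26, 19 bp.

133, 37, 26, 19 bp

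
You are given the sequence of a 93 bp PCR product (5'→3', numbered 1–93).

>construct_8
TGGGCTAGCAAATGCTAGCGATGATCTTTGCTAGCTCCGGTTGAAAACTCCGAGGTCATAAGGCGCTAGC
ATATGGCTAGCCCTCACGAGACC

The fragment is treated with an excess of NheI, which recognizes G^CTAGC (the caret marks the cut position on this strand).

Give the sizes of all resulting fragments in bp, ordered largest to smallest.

35, 17, 16, 11, 10, 4 bp

NheI sites (GCTAGC) start at positions 4, 14, 30, 65, 76.
NheI cuts after the first base of each site, so after positions 4, 14, 30, 65, 76.
Linear molecule, 5 cuts → 6 fragments:
  1–4 → 4 bp
  5–14 → 10 bp
  15–30 → 16 bp
  31–65 → 35 bp
  66–76 → 11 bp
  77–93 → 17 bp
Sorted largest to smallest: 35, 17, 16, 11, 10, 4 bp.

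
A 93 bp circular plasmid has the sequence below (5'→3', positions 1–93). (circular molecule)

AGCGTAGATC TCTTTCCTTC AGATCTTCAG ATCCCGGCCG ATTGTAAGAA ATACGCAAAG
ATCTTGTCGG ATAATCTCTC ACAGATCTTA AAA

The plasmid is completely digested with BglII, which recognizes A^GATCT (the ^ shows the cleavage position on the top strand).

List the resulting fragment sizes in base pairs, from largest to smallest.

38, 24, 16, 15 bp

BglII sites (AGATCT) start at positions 6, 21, 59, 83.
BglII cuts after the first base of each site, so after positions 6, 21, 59, 83.
Circular molecule, 4 cuts → 4 fragments:
  7–21 → 15 bp
  22–59 → 38 bp
  60–83 → 24 bp
  84–93 then 1–6 → 10 + 6 = 16 bp
Sorted largest to smallest: 38, 24, 16, 15 bp.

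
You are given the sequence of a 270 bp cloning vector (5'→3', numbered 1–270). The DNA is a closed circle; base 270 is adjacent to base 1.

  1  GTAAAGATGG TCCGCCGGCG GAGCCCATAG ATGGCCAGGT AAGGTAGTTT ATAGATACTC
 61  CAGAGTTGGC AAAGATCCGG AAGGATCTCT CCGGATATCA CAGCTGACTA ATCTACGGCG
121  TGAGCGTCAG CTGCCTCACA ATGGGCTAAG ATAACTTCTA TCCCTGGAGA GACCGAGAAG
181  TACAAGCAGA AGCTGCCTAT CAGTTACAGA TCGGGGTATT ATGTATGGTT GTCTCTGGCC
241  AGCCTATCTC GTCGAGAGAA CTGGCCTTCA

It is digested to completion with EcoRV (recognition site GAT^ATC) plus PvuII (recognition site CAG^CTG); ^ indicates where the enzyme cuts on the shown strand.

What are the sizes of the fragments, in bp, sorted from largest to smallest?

236, 27, 7 bp

The EcoRV site (GATATC) starts at position 94.
EcoRV cuts after base 3 of each site, so after position 96.
PvuII sites (CAGCTG) start at positions 101, 128.
PvuII cuts after base 3 of each site, so after positions 103, 130.
Combined cut positions: 96, 103, 130.
Circular molecule, 3 cuts → 3 fragments:
  97–103 → 7 bp
  104–130 → 27 bp
  131–270 then 1–96 → 140 + 96 = 236 bp
Sorted largest to smallest: 236, 27, 7 bp.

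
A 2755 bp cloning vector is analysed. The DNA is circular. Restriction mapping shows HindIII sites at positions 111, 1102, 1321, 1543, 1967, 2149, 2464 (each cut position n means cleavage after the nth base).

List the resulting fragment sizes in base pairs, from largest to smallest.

Circular molecule, 7 cuts → 7 fragments:
  1102 − 111 = 991 bp
  1321 − 1102 = 219 bp
  1543 − 1321 = 222 bp
  1967 − 1543 = 424 bp
  2149 − 1967 = 182 bp
  2464 − 2149 = 315 bp
  wrap: 2755 − 2464 + 111 = 402 bp
Sorted largest to smallest: 991, 424, 402, 315, 222, 219, 182 bp.

991, 424, 402, 315, 222, 219, 182 bp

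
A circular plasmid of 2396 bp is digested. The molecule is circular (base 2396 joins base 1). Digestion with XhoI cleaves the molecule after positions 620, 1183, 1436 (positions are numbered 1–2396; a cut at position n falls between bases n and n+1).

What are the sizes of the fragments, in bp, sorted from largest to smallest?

Circular molecule, 3 cuts → 3 fragments:
  1183 − 620 = 563 bp
  1436 − 1183 = 253 bp
  wrap: 2396 − 1436 + 620 = 1580 bp
Sorted largest to smallest: 1580, 563, 253 bp.

1580, 563, 253 bp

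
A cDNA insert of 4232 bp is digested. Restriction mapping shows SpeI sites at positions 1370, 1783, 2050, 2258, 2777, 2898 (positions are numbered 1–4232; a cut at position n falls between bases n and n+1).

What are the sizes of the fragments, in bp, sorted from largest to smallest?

Linear molecule, 6 cuts → 7 fragments:
  1370 − 0 = 1370 bp
  1783 − 1370 = 413 bp
  2050 − 1783 = 267 bp
  2258 − 2050 = 208 bp
  2777 − 2258 = 519 bp
  2898 − 2777 = 121 bp
  4232 − 2898 = 1334 bp
Sorted largest to smallest: 1370, 1334, 519, 413, 267, 208, 121 bp.

1370, 1334, 519, 413, 267, 208, 121 bp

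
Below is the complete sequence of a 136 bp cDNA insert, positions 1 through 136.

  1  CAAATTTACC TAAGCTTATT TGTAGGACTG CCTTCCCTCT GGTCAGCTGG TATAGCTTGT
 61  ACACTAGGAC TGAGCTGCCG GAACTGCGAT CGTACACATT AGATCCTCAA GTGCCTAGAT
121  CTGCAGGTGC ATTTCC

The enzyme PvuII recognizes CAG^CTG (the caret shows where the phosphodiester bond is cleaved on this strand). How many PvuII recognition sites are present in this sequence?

CAGCTG occurs starting at position 44.
PvuII cuts at 1 site.

1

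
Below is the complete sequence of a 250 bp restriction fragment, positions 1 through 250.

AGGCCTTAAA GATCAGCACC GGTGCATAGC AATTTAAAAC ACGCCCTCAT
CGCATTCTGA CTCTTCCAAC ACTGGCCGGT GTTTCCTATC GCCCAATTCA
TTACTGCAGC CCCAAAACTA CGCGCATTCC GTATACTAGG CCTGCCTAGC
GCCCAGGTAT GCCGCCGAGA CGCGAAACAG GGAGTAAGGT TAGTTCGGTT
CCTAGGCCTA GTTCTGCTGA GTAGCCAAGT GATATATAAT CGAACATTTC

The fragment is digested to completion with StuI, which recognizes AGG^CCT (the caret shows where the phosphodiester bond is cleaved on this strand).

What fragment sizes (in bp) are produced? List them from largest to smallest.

137, 66, 44, 3 bp

StuI sites (AGGCCT) start at positions 1, 138, 204.
StuI cuts after base 3 of each site, so after positions 3, 140, 206.
Linear molecule, 3 cuts → 4 fragments:
  1–3 → 3 bp
  4–140 → 137 bp
  141–206 → 66 bp
  207–250 → 44 bp
Sorted largest to smallest: 137, 66, 44, 3 bp.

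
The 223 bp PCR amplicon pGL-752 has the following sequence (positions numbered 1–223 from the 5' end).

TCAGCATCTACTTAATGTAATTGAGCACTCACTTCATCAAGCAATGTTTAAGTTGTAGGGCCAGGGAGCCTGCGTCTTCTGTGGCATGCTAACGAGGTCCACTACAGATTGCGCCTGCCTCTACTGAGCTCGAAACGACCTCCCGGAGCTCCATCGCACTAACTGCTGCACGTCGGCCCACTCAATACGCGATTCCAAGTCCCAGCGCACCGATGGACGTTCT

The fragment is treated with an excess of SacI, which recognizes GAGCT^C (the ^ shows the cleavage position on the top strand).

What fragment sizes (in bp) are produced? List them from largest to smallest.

130, 73, 20 bp

SacI sites (GAGCTC) start at positions 126, 146.
SacI cuts after base 5 of each site (before the last base), so after positions 130, 150.
Linear molecule, 2 cuts → 3 fragments:
  1–130 → 130 bp
  131–150 → 20 bp
  151–223 → 73 bp
Sorted largest to smallest: 130, 73, 20 bp.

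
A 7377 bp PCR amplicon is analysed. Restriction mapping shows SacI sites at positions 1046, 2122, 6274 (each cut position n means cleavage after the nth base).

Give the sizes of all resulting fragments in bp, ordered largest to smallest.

4152, 1103, 1076, 1046 bp

Linear molecule, 3 cuts → 4 fragments:
  1046 − 0 = 1046 bp
  2122 − 1046 = 1076 bp
  6274 − 2122 = 4152 bp
  7377 − 6274 = 1103 bp
Sorted largest to smallest: 4152, 1103, 1076, 1046 bp.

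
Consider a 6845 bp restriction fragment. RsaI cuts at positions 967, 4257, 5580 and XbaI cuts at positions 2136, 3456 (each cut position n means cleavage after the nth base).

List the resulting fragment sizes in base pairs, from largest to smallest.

Combined cut positions (sorted): 967, 2136, 3456, 4257, 5580.
Linear molecule, 5 cuts → 6 fragments:
  967 − 0 = 967 bp
  2136 − 967 = 1169 bp
  3456 − 2136 = 1320 bp
  4257 − 3456 = 801 bp
  5580 − 4257 = 1323 bp
  6845 − 5580 = 1265 bp
Sorted largest to smallest: 1323, 1320, 1265, 1169, 967, 801 bp.

1323, 1320, 1265, 1169, 967, 801 bp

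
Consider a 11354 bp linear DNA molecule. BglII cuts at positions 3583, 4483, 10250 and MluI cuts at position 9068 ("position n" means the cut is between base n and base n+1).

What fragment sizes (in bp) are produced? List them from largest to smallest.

Combined cut positions (sorted): 3583, 4483, 9068, 10250.
Linear molecule, 4 cuts → 5 fragments:
  3583 − 0 = 3583 bp
  4483 − 3583 = 900 bp
  9068 − 4483 = 4585 bp
  10250 − 9068 = 1182 bp
  11354 − 10250 = 1104 bp
Sorted largest to smallest: 4585, 3583, 1182, 1104, 900 bp.

4585, 3583, 1182, 1104, 900 bp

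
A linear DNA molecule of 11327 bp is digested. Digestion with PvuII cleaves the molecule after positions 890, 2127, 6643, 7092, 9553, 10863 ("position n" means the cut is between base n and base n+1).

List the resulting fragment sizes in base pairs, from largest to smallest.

Linear molecule, 6 cuts → 7 fragments:
  890 − 0 = 890 bp
  2127 − 890 = 1237 bp
  6643 − 2127 = 4516 bp
  7092 − 6643 = 449 bp
  9553 − 7092 = 2461 bp
  10863 − 9553 = 1310 bp
  11327 − 10863 = 464 bp
Sorted largest to smallest: 4516, 2461, 1310, 1237, 890, 464, 449 bp.

4516, 2461, 1310, 1237, 890, 464, 449 bp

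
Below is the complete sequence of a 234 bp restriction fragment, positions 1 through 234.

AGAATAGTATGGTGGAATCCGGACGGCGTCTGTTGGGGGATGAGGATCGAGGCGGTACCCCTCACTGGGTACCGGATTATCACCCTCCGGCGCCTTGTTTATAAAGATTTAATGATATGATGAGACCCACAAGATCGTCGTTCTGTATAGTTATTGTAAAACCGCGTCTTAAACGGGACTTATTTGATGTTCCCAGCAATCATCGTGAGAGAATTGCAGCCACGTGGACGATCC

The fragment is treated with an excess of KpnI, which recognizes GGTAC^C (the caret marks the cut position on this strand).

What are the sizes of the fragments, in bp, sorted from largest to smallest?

162, 58, 14 bp

KpnI sites (GGTACC) start at positions 54, 68.
KpnI cuts after base 5 of each site (before the last base), so after positions 58, 72.
Linear molecule, 2 cuts → 3 fragments:
  1–58 → 58 bp
  59–72 → 14 bp
  73–234 → 162 bp
Sorted largest to smallest: 162, 58, 14 bp.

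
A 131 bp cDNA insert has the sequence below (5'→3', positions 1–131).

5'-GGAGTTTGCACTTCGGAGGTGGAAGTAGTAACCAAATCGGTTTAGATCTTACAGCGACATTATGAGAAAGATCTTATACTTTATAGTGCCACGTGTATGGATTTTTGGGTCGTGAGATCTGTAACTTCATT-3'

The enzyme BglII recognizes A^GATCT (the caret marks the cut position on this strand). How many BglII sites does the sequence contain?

3

AGATCT occurs starting at positions 44, 69, 115.
BglII cuts at 3 sites.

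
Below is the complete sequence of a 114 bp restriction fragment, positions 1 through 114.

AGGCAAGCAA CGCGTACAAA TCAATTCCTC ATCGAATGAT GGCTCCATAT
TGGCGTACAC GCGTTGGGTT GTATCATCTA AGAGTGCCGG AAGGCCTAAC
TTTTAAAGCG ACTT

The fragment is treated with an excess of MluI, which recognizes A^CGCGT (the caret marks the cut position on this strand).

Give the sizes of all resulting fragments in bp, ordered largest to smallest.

MluI sites (ACGCGT) start at positions 10, 59.
MluI cuts after the first base of each site, so after positions 10, 59.
Linear molecule, 2 cuts → 3 fragments:
  1–10 → 10 bp
  11–59 → 49 bp
  60–114 → 55 bp
Sorted largest to smallest: 55, 49, 10 bp.

55, 49, 10 bp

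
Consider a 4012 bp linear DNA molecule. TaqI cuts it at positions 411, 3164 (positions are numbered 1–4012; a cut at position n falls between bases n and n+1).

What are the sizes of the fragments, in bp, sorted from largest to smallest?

Linear molecule, 2 cuts → 3 fragments:
  411 − 0 = 411 bp
  3164 − 411 = 2753 bp
  4012 − 3164 = 848 bp
Sorted largest to smallest: 2753, 848, 411 bp.

2753, 848, 411 bp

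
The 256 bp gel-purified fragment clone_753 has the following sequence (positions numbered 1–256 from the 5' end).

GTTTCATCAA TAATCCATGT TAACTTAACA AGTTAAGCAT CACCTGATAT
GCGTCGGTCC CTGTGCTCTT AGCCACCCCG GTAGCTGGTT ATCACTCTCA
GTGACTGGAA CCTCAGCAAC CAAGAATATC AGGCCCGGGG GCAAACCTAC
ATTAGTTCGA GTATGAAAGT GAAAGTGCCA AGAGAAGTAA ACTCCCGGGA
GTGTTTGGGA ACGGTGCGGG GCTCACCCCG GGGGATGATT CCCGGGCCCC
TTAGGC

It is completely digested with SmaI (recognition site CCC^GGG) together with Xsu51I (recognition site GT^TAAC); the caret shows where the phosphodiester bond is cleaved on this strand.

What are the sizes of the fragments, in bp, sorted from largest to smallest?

116, 60, 33, 20, 14, 13 bp

SmaI sites (CCCGGG) start at positions 134, 194, 227, 241.
SmaI cuts after base 3 of each site, so after positions 136, 196, 229, 243.
The Xsu51I site (GTTAAC) starts at position 19.
Xsu51I cuts after base 2 of each site, so after position 20.
Combined cut positions: 20, 136, 196, 229, 243.
Linear molecule, 5 cuts → 6 fragments:
  1–20 → 20 bp
  21–136 → 116 bp
  137–196 → 60 bp
  197–229 → 33 bp
  230–243 → 14 bp
  244–256 → 13 bp
Sorted largest to smallest: 116, 60, 33, 20, 14, 13 bp.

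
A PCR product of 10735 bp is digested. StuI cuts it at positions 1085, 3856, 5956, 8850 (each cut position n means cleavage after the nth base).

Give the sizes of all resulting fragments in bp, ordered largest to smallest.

2894, 2771, 2100, 1885, 1085 bp

Linear molecule, 4 cuts → 5 fragments:
  1085 − 0 = 1085 bp
  3856 − 1085 = 2771 bp
  5956 − 3856 = 2100 bp
  8850 − 5956 = 2894 bp
  10735 − 8850 = 1885 bp
Sorted largest to smallest: 2894, 2771, 2100, 1885, 1085 bp.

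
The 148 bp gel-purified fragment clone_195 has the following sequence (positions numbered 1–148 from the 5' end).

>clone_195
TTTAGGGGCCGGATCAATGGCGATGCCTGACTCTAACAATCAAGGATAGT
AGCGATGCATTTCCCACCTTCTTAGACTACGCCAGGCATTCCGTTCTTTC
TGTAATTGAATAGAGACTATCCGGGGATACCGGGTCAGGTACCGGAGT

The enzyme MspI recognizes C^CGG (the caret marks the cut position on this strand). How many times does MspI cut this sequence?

CCGG occurs starting at positions 9, 121, 130, 142.
MspI cuts at 4 sites.

4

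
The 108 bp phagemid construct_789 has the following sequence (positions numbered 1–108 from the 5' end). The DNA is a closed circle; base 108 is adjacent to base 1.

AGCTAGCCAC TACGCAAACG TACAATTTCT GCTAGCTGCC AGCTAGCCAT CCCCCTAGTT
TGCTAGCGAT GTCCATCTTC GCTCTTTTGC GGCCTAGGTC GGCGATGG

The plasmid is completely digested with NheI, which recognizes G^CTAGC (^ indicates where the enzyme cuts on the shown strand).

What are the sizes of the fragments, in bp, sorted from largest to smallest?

48, 29, 20, 11 bp

NheI sites (GCTAGC) start at positions 2, 31, 42, 62.
NheI cuts after the first base of each site, so after positions 2, 31, 42, 62.
Circular molecule, 4 cuts → 4 fragments:
  3–31 → 29 bp
  32–42 → 11 bp
  43–62 → 20 bp
  63–108 then 1–2 → 46 + 2 = 48 bp
Sorted largest to smallest: 48, 29, 20, 11 bp.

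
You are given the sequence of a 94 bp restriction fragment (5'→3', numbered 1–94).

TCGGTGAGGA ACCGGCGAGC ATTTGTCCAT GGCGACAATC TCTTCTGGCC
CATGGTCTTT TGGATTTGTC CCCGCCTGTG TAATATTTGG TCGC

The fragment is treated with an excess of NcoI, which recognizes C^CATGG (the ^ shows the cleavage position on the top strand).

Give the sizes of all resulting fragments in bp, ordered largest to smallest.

NcoI sites (CCATGG) start at positions 27, 50.
NcoI cuts after the first base of each site, so after positions 27, 50.
Linear molecule, 2 cuts → 3 fragments:
  1–27 → 27 bp
  28–50 → 23 bp
  51–94 → 44 bp
Sorted largest to smallest: 44, 27, 23 bp.

44, 27, 23 bp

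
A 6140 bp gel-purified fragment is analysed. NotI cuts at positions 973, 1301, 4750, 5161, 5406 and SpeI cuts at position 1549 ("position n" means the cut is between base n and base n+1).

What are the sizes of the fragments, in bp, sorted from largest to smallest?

3201, 973, 734, 411, 328, 248, 245 bp

Combined cut positions (sorted): 973, 1301, 1549, 4750, 5161, 5406.
Linear molecule, 6 cuts → 7 fragments:
  973 − 0 = 973 bp
  1301 − 973 = 328 bp
  1549 − 1301 = 248 bp
  4750 − 1549 = 3201 bp
  5161 − 4750 = 411 bp
  5406 − 5161 = 245 bp
  6140 − 5406 = 734 bp
Sorted largest to smallest: 3201, 973, 734, 411, 328, 248, 245 bp.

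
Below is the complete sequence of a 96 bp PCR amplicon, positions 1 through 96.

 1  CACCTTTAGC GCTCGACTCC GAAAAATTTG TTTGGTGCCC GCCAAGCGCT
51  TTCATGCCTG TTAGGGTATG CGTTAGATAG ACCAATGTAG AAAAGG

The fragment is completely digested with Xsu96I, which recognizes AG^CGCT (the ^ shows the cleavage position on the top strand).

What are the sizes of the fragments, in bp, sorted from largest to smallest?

Xsu96I sites (AGCGCT) start at positions 8, 45.
Xsu96I cuts after base 2 of each site, so after positions 9, 46.
Linear molecule, 2 cuts → 3 fragments:
  1–9 → 9 bp
  10–46 → 37 bp
  47–96 → 50 bp
Sorted largest to smallest: 50, 37, 9 bp.

50, 37, 9 bp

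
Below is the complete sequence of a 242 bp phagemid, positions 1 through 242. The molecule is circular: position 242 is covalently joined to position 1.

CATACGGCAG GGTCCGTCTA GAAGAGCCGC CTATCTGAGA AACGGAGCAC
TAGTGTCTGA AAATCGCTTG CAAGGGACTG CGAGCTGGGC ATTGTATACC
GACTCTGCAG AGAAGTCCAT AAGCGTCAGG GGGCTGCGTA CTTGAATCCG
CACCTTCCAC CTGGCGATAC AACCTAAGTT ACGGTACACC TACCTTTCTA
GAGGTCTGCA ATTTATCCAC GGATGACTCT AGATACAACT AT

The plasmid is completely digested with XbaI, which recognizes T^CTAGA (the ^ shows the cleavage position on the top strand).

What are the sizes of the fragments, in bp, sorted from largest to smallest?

180, 31, 31 bp

XbaI sites (TCTAGA) start at positions 17, 197, 228.
XbaI cuts after the first base of each site, so after positions 17, 197, 228.
Circular molecule, 3 cuts → 3 fragments:
  18–197 → 180 bp
  198–228 → 31 bp
  229–242 then 1–17 → 14 + 17 = 31 bp
Sorted largest to smallest: 180, 31, 31 bp.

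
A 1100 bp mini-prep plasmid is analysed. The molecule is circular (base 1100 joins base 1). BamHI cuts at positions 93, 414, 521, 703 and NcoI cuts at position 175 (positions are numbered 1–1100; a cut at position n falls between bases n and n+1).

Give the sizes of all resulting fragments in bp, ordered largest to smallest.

Combined cut positions (sorted): 93, 175, 414, 521, 703.
Circular molecule, 5 cuts → 5 fragments:
  175 − 93 = 82 bp
  414 − 175 = 239 bp
  521 − 414 = 107 bp
  703 − 521 = 182 bp
  wrap: 1100 − 703 + 93 = 490 bp
Sorted largest to smallest: 490, 239, 182, 107, 82 bp.

490, 239, 182, 107, 82 bp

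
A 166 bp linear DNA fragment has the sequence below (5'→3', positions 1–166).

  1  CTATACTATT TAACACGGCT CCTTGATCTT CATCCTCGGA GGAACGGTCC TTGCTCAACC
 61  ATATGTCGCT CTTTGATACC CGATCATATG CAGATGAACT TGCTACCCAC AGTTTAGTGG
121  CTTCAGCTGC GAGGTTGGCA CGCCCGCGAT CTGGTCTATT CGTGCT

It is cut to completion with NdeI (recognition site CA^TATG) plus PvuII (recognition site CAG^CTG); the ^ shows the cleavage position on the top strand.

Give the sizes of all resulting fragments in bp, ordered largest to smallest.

61, 40, 40, 25 bp

NdeI sites (CATATG) start at positions 60, 85.
NdeI cuts after base 2 of each site, so after positions 61, 86.
The PvuII site (CAGCTG) starts at position 124.
PvuII cuts after base 3 of each site, so after position 126.
Combined cut positions: 61, 86, 126.
Linear molecule, 3 cuts → 4 fragments:
  1–61 → 61 bp
  62–86 → 25 bp
  87–126 → 40 bp
  127–166 → 40 bp
Sorted largest to smallest: 61, 40, 40, 25 bp.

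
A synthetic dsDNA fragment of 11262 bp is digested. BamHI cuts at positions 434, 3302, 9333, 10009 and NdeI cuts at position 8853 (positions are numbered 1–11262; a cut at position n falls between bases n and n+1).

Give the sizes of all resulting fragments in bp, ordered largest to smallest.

5551, 2868, 1253, 676, 480, 434 bp

Combined cut positions (sorted): 434, 3302, 8853, 9333, 10009.
Linear molecule, 5 cuts → 6 fragments:
  434 − 0 = 434 bp
  3302 − 434 = 2868 bp
  8853 − 3302 = 5551 bp
  9333 − 8853 = 480 bp
  10009 − 9333 = 676 bp
  11262 − 10009 = 1253 bp
Sorted largest to smallest: 5551, 2868, 1253, 676, 480, 434 bp.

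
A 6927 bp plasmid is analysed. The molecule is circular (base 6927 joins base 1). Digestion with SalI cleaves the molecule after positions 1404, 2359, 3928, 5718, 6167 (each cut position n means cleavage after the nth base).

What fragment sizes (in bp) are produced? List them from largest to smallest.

Circular molecule, 5 cuts → 5 fragments:
  2359 − 1404 = 955 bp
  3928 − 2359 = 1569 bp
  5718 − 3928 = 1790 bp
  6167 − 5718 = 449 bp
  wrap: 6927 − 6167 + 1404 = 2164 bp
Sorted largest to smallest: 2164, 1790, 1569, 955, 449 bp.

2164, 1790, 1569, 955, 449 bp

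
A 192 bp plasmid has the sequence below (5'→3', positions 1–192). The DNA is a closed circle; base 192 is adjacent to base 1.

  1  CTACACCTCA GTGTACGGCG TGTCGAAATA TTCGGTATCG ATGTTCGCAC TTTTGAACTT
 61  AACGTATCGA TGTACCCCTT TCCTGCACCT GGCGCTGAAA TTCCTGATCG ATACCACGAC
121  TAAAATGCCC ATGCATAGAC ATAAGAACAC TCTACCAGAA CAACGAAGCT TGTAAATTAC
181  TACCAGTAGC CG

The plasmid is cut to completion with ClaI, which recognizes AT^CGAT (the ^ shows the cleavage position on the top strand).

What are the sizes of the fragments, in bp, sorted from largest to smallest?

122, 41, 29 bp

ClaI sites (ATCGAT) start at positions 37, 66, 107.
ClaI cuts after base 2 of each site, so after positions 38, 67, 108.
Circular molecule, 3 cuts → 3 fragments:
  39–67 → 29 bp
  68–108 → 41 bp
  109–192 then 1–38 → 84 + 38 = 122 bp
Sorted largest to smallest: 122, 41, 29 bp.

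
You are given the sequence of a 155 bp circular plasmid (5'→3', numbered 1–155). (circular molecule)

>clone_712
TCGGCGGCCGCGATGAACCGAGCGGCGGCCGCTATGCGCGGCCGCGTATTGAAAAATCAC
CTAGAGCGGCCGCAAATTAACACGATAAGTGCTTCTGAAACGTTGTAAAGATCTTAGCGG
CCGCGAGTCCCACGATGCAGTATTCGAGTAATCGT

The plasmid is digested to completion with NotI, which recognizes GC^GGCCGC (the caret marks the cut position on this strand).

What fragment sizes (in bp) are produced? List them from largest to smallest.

NotI sites (GCGGCCGC) start at positions 4, 25, 38, 66, 117.
NotI cuts after base 2 of each site, so after positions 5, 26, 39, 67, 118.
Circular molecule, 5 cuts → 5 fragments:
  6–26 → 21 bp
  27–39 → 13 bp
  40–67 → 28 bp
  68–118 → 51 bp
  119–155 then 1–5 → 37 + 5 = 42 bp
Sorted largest to smallest: 51, 42, 28, 21, 13 bp.

51, 42, 28, 21, 13 bp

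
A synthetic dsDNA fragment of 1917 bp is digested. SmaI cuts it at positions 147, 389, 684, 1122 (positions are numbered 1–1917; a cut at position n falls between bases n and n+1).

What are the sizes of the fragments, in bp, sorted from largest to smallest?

Linear molecule, 4 cuts → 5 fragments:
  147 − 0 = 147 bp
  389 − 147 = 242 bp
  684 − 389 = 295 bp
  1122 − 684 = 438 bp
  1917 − 1122 = 795 bp
Sorted largest to smallest: 795, 438, 295, 242, 147 bp.

795, 438, 295, 242, 147 bp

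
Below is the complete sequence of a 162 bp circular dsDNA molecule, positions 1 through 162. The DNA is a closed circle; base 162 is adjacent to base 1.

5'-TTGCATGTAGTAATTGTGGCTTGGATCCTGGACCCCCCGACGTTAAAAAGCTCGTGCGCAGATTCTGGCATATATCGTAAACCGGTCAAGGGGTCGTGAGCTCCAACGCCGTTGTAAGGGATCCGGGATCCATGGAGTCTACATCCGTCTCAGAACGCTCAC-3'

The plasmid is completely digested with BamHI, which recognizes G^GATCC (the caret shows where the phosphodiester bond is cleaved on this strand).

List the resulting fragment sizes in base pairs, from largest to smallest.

96, 59, 7 bp

BamHI sites (GGATCC) start at positions 23, 119, 126.
BamHI cuts after the first base of each site, so after positions 23, 119, 126.
Circular molecule, 3 cuts → 3 fragments:
  24–119 → 96 bp
  120–126 → 7 bp
  127–162 then 1–23 → 36 + 23 = 59 bp
Sorted largest to smallest: 96, 59, 7 bp.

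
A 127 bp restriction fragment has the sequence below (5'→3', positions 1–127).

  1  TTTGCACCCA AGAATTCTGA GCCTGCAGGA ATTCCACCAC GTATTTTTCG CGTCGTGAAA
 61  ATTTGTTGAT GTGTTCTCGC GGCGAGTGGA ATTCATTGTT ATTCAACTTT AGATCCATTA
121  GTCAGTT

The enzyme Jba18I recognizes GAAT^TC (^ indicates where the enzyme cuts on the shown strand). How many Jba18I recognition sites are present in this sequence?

GAATTC occurs starting at positions 12, 29, 89.
Jba18I cuts at 3 sites.

3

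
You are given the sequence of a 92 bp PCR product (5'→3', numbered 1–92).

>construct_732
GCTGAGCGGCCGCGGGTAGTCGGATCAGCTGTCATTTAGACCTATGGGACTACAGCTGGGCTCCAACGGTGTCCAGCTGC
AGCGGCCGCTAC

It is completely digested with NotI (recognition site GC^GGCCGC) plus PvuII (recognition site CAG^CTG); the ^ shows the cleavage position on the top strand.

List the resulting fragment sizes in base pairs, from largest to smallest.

27, 21, 21, 9, 7, 7 bp

NotI sites (GCGGCCGC) start at positions 6, 82.
NotI cuts after base 2 of each site, so after positions 7, 83.
PvuII sites (CAGCTG) start at positions 26, 53, 74.
PvuII cuts after base 3 of each site, so after positions 28, 55, 76.
Combined cut positions: 7, 28, 55, 76, 83.
Linear molecule, 5 cuts → 6 fragments:
  1–7 → 7 bp
  8–28 → 21 bp
  29–55 → 27 bp
  56–76 → 21 bp
  77–83 → 7 bp
  84–92 → 9 bp
Sorted largest to smallest: 27, 21, 21, 9, 7, 7 bp.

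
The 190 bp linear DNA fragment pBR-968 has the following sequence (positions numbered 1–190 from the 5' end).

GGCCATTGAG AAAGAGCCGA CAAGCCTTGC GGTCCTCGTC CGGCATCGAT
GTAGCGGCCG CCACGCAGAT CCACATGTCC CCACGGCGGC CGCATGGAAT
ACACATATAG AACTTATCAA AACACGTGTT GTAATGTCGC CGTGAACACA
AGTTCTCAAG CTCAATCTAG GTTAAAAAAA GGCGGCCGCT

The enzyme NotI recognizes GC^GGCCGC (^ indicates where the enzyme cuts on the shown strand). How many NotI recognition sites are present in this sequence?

3

GCGGCCGC occurs starting at positions 54, 86, 182.
NotI cuts at 3 sites.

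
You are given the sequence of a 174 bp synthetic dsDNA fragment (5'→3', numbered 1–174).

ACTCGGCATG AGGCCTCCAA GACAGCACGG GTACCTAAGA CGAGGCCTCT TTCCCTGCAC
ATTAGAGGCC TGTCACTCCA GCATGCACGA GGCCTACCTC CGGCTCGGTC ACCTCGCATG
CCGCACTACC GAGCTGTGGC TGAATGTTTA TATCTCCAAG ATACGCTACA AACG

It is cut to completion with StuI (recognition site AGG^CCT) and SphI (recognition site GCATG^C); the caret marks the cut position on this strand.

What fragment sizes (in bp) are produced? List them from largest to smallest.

54, 32, 28, 23, 17, 13, 7 bp

StuI sites (AGGCCT) start at positions 11, 43, 66, 90.
StuI cuts after base 3 of each site, so after positions 13, 45, 68, 92.
SphI sites (GCATGC) start at positions 81, 116.
SphI cuts after base 5 of each site (before the last base), so after positions 85, 120.
Combined cut positions: 13, 45, 68, 85, 92, 120.
Linear molecule, 6 cuts → 7 fragments:
  1–13 → 13 bp
  14–45 → 32 bp
  46–68 → 23 bp
  69–85 → 17 bp
  86–92 → 7 bp
  93–120 → 28 bp
  121–174 → 54 bp
Sorted largest to smallest: 54, 32, 28, 23, 17, 13, 7 bp.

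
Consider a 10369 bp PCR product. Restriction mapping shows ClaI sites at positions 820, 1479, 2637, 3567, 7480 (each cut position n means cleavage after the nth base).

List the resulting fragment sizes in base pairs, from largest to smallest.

3913, 2889, 1158, 930, 820, 659 bp

Linear molecule, 5 cuts → 6 fragments:
  820 − 0 = 820 bp
  1479 − 820 = 659 bp
  2637 − 1479 = 1158 bp
  3567 − 2637 = 930 bp
  7480 − 3567 = 3913 bp
  10369 − 7480 = 2889 bp
Sorted largest to smallest: 3913, 2889, 1158, 930, 820, 659 bp.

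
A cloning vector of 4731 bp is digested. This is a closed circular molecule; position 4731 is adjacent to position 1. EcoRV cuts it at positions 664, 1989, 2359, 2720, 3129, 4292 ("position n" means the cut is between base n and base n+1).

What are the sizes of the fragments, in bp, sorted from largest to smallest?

1325, 1163, 1103, 409, 370, 361 bp

Circular molecule, 6 cuts → 6 fragments:
  1989 − 664 = 1325 bp
  2359 − 1989 = 370 bp
  2720 − 2359 = 361 bp
  3129 − 2720 = 409 bp
  4292 − 3129 = 1163 bp
  wrap: 4731 − 4292 + 664 = 1103 bp
Sorted largest to smallest: 1325, 1163, 1103, 409, 370, 361 bp.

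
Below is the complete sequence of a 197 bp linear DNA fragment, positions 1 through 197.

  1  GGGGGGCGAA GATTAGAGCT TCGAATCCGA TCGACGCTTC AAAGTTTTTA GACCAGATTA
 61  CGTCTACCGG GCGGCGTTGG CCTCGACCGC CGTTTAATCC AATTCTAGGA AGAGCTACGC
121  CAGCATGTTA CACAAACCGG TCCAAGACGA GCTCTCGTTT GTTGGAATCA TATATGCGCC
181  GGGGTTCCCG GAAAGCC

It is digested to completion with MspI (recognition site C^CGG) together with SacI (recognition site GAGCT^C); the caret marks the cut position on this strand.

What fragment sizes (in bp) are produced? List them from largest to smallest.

70, 67, 26, 16, 9, 9 bp

MspI sites (CCGG) start at positions 67, 137, 179, 188.
MspI cuts after the first base of each site, so after positions 67, 137, 179, 188.
The SacI site (GAGCTC) starts at position 149.
SacI cuts after base 5 of each site (before the last base), so after position 153.
Combined cut positions: 67, 137, 153, 179, 188.
Linear molecule, 5 cuts → 6 fragments:
  1–67 → 67 bp
  68–137 → 70 bp
  138–153 → 16 bp
  154–179 → 26 bp
  180–188 → 9 bp
  189–197 → 9 bp
Sorted largest to smallest: 70, 67, 26, 16, 9, 9 bp.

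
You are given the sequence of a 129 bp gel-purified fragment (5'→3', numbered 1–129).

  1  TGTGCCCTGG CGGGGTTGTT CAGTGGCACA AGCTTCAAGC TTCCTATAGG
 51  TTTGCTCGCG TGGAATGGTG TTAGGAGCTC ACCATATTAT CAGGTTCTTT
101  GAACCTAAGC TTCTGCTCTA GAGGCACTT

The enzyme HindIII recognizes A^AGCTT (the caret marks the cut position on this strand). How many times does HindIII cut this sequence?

AAGCTT occurs starting at positions 30, 37, 107.
HindIII cuts at 3 sites.

3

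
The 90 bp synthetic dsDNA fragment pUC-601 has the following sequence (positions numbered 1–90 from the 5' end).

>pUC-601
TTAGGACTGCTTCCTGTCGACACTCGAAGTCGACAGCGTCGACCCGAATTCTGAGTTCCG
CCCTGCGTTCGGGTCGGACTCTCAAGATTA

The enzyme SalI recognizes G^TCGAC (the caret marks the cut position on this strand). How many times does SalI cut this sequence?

GTCGAC occurs starting at positions 16, 29, 38.
SalI cuts at 3 sites.

3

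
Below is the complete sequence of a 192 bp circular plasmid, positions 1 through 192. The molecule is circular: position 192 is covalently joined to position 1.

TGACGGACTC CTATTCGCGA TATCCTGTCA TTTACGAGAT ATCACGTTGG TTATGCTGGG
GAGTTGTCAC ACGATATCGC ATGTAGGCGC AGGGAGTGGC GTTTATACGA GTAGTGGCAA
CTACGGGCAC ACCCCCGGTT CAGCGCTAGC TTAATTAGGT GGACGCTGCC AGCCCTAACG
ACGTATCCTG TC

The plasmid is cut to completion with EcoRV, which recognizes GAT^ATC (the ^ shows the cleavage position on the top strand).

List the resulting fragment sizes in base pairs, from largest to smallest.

138, 35, 19 bp

EcoRV sites (GATATC) start at positions 19, 38, 73.
EcoRV cuts after base 3 of each site, so after positions 21, 40, 75.
Circular molecule, 3 cuts → 3 fragments:
  22–40 → 19 bp
  41–75 → 35 bp
  76–192 then 1–21 → 117 + 21 = 138 bp
Sorted largest to smallest: 138, 35, 19 bp.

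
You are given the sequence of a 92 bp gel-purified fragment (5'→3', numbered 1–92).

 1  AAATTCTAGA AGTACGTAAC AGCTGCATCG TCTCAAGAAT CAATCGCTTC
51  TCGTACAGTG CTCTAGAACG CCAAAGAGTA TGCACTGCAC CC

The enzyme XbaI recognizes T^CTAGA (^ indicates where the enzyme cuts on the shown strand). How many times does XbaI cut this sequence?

2

TCTAGA occurs starting at positions 5, 62.
XbaI cuts at 2 sites.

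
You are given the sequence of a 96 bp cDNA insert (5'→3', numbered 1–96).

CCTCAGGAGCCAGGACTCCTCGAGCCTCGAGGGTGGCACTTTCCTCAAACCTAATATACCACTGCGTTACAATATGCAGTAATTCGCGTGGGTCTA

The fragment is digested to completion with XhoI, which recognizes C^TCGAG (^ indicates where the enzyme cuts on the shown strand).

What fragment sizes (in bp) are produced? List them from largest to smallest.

70, 19, 7 bp

XhoI sites (CTCGAG) start at positions 19, 26.
XhoI cuts after the first base of each site, so after positions 19, 26.
Linear molecule, 2 cuts → 3 fragments:
  1–19 → 19 bp
  20–26 → 7 bp
  27–96 → 70 bp
Sorted largest to smallest: 70, 19, 7 bp.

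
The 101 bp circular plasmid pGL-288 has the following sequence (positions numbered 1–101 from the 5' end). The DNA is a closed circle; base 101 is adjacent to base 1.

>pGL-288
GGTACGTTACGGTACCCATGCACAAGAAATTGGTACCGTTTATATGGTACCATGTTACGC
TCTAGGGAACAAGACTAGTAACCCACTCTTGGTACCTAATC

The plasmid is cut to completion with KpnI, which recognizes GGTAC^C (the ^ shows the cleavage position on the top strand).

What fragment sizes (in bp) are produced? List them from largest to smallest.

45, 21, 21, 14 bp

KpnI sites (GGTACC) start at positions 11, 32, 46, 91.
KpnI cuts after base 5 of each site (before the last base), so after positions 15, 36, 50, 95.
Circular molecule, 4 cuts → 4 fragments:
  16–36 → 21 bp
  37–50 → 14 bp
  51–95 → 45 bp
  96–101 then 1–15 → 6 + 15 = 21 bp
Sorted largest to smallest: 45, 21, 21, 14 bp.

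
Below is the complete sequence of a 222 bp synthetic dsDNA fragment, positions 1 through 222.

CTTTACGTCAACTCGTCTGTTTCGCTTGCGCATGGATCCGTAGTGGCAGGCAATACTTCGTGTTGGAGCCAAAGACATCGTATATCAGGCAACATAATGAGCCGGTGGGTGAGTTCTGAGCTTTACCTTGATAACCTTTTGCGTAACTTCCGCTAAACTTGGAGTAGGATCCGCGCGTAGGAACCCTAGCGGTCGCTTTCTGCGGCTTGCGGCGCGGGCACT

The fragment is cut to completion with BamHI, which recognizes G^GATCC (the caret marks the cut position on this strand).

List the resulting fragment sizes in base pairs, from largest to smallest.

BamHI sites (GGATCC) start at positions 34, 167.
BamHI cuts after the first base of each site, so after positions 34, 167.
Linear molecule, 2 cuts → 3 fragments:
  1–34 → 34 bp
  35–167 → 133 bp
  168–222 → 55 bp
Sorted largest to smallest: 133, 55, 34 bp.

133, 55, 34 bp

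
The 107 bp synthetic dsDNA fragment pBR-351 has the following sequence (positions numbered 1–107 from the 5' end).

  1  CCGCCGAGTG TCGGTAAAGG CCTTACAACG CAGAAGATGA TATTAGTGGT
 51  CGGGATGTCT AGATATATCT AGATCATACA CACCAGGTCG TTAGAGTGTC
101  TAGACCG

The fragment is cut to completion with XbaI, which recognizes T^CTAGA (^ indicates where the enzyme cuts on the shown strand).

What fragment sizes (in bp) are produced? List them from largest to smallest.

58, 31, 10, 8 bp

XbaI sites (TCTAGA) start at positions 58, 68, 99.
XbaI cuts after the first base of each site, so after positions 58, 68, 99.
Linear molecule, 3 cuts → 4 fragments:
  1–58 → 58 bp
  59–68 → 10 bp
  69–99 → 31 bp
  100–107 → 8 bp
Sorted largest to smallest: 58, 31, 10, 8 bp.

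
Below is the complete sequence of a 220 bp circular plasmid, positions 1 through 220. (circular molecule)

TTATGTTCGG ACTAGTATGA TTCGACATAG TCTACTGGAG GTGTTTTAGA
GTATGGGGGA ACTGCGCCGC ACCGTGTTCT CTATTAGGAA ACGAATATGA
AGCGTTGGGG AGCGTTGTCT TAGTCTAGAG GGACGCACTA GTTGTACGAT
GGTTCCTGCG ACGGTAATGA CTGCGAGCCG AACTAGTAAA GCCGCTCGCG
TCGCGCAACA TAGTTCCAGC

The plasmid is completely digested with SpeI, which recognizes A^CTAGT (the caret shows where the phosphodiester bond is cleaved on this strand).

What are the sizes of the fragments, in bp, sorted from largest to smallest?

126, 49, 45 bp

SpeI sites (ACTAGT) start at positions 11, 137, 182.
SpeI cuts after the first base of each site, so after positions 11, 137, 182.
Circular molecule, 3 cuts → 3 fragments:
  12–137 → 126 bp
  138–182 → 45 bp
  183–220 then 1–11 → 38 + 11 = 49 bp
Sorted largest to smallest: 126, 49, 45 bp.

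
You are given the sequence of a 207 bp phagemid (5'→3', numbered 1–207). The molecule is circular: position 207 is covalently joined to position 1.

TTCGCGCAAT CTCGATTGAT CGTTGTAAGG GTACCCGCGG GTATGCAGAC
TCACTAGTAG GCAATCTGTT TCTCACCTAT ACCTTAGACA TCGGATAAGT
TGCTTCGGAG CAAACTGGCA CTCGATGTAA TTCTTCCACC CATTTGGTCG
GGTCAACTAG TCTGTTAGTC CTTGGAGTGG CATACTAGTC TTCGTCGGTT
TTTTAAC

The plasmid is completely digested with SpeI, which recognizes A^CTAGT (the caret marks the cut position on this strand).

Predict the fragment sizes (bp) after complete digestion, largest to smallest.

SpeI sites (ACTAGT) start at positions 53, 156, 184.
SpeI cuts after the first base of each site, so after positions 53, 156, 184.
Circular molecule, 3 cuts → 3 fragments:
  54–156 → 103 bp
  157–184 → 28 bp
  185–207 then 1–53 → 23 + 53 = 76 bp
Sorted largest to smallest: 103, 76, 28 bp.

103, 76, 28 bp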